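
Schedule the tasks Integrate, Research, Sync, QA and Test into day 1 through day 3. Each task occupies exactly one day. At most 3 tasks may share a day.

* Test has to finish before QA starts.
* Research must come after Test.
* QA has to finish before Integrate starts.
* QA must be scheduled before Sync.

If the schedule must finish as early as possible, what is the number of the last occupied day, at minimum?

The precedence chain requires at least 3 distinct days.
With at most 3 per day and 5 tasks, at least 2 days are needed.
3 works (last occupied day: day 3): for example Sync in day 3, Test in day 1, Integrate in day 3, QA in day 2, Research in day 2.

3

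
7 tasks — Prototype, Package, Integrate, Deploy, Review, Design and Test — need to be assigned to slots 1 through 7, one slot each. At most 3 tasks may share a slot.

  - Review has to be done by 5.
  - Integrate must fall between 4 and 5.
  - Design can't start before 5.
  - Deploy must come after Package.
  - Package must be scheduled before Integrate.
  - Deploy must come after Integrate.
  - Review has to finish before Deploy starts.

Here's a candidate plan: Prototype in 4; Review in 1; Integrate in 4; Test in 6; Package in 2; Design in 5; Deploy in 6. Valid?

Deploy must come after Integrate — holds.
Package must be scheduled before Integrate — holds.
Design can't start before 5 — holds.
Review has to be done by 5 — holds.
Review has to finish before Deploy starts — holds.
At most 3 tasks may share a slot — holds.
Integrate must fall between 4 and 5 — holds.
Deploy must come after Package — holds.

Yes, all constraints hold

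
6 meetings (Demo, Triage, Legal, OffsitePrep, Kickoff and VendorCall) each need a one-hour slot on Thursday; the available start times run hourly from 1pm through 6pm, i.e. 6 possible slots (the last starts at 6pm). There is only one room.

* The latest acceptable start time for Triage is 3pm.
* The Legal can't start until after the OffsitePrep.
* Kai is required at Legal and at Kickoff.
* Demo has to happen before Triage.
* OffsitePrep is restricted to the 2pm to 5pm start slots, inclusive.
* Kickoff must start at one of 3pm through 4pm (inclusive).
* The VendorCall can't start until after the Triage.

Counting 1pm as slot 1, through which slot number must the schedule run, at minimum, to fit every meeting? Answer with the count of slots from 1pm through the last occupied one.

The precedence chain requires at least 3 distinct slots.
With at most 1 per slot and 6 meetings, at least 6 slots are needed.
6 works (last occupied slot: 6pm): for example VendorCall in 6pm, Kickoff in 3pm, Legal in 5pm, Triage in 2pm, Demo in 1pm, OffsitePrep in 4pm.

6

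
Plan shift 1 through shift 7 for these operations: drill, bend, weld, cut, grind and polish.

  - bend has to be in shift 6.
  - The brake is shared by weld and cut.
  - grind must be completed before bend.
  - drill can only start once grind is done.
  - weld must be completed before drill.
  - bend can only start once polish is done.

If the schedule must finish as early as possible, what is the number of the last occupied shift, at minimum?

The precedence chain requires at least 2 distinct shifts.
bend can't be placed before shift 6, so the schedule must run through at least shift 6.
6 works (last occupied shift: shift 6): for example grind -> shift 1, bend -> shift 6, weld -> shift 1, cut -> shift 2, drill -> shift 2, polish -> shift 1.

6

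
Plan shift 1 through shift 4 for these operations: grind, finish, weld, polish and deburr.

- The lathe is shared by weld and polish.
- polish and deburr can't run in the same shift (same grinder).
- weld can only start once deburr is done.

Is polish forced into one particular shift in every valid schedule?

No

polish can be shift 1 (e.g. weld in shift 3; polish in shift 1; deburr in shift 2; finish in shift 1; grind in shift 1) or shift 2 (e.g. polish in shift 2, deburr in shift 1, grind in shift 1, weld in shift 3, finish in shift 1).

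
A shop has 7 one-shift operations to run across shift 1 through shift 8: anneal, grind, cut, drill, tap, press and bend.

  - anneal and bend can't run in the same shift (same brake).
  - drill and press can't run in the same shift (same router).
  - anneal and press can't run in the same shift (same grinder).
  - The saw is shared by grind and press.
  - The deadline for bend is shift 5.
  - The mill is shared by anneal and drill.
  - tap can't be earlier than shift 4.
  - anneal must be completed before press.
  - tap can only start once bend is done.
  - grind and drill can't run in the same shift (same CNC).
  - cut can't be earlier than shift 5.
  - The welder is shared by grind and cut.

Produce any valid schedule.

press in shift 3, bend in shift 1, cut in shift 5, anneal in shift 2, grind in shift 1, drill in shift 4, tap in shift 4

Checking: anneal(shift 2) before press(shift 3); bend(shift 1) before tap(shift 4); anneal(shift 2) != press(shift 3); grind(shift 1) != cut(shift 5); grind(shift 1) != drill(shift 4); anneal(shift 2) != bend(shift 1); anneal(shift 2) != drill(shift 4); grind(shift 1) != press(shift 3); drill(shift 4) != press(shift 3); cut=shift 5 in [shift 5,shift 8]; tap=shift 4 in [shift 4,shift 8]; bend=shift 1 in [shift 1,shift 5].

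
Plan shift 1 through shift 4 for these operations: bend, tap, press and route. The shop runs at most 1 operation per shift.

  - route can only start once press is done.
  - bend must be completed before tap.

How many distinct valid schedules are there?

Splitting on bend: it can be shift 1 (3), shift 2 (2), shift 3 (1). Listing each branch's schedules as (tap, press, route) by shift number:
bend=shift 1: (2,3,4) (3,2,4) (4,2,3) — 3.
bend=shift 2: (3,1,4) (4,1,3) — 2.
bend=shift 3: (4,1,2) — 1.
Summing: 3 + 2 + 1 = 6.

6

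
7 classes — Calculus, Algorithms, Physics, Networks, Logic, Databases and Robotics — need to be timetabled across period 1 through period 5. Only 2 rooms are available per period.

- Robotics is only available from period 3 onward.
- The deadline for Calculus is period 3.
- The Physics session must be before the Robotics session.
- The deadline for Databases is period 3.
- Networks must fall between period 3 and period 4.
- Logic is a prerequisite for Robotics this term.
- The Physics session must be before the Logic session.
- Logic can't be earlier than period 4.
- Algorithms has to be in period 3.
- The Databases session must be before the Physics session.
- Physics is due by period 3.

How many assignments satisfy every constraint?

Splitting on Calculus: it can be period 1 (4), period 2 (4), period 3 (1). Listing each branch's schedules as (Algorithms, Physics, Networks, Logic, Databases, Robotics) by period number:
Calculus=period 1: (3,2,3,4,1,5) (3,2,4,4,1,5) (3,3,4,4,1,5) (3,3,4,4,2,5) — 4.
Calculus=period 2: (3,2,3,4,1,5) (3,2,4,4,1,5) (3,3,4,4,1,5) (3,3,4,4,2,5) — 4.
Calculus=period 3: (3,2,4,4,1,5) — 1.
Summing: 4 + 4 + 1 = 9.

9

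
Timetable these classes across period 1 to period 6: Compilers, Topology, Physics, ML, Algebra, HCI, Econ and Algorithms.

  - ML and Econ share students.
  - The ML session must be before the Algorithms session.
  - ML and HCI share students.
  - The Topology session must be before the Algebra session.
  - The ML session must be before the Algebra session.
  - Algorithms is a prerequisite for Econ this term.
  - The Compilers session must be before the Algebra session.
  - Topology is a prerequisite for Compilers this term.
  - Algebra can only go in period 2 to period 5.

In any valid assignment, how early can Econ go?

Precedence pushes Econ to at least period 3.
Econ at period 3 is achievable: Physics=period 1, Topology=period 1, HCI=period 2, ML=period 1, Econ=period 3, Algorithms=period 2, Compilers=period 2, Algebra=period 3.

period 3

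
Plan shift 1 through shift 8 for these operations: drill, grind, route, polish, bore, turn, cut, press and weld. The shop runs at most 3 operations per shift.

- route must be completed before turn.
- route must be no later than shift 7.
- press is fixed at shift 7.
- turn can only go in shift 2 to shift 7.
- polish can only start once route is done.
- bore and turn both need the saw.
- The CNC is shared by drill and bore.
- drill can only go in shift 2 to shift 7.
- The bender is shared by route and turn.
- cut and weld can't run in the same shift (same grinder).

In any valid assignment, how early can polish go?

shift 2

Precedence pushes polish to at least shift 2.
polish at shift 2 is achievable: press=shift 7, grind=shift 1, turn=shift 2, cut=shift 3, polish=shift 2, bore=shift 1, drill=shift 2, weld=shift 4, route=shift 1.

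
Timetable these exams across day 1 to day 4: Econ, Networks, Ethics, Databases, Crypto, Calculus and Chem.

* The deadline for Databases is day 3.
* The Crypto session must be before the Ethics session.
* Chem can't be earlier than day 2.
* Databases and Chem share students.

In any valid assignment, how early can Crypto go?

day 1

Downstream work caps Crypto at day 3.
Crypto at day 1 is achievable: Calculus in day 1, Crypto in day 1, Econ in day 1, Ethics in day 2, Chem in day 2, Databases in day 1, Networks in day 1.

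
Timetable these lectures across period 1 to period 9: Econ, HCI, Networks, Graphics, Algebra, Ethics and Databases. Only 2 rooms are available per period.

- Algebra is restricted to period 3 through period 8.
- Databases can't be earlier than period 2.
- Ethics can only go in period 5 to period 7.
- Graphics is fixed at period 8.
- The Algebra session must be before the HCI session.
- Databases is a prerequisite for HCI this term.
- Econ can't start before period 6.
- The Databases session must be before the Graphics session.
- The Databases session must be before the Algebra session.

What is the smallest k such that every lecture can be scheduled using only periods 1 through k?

8

The precedence chain requires at least 3 distinct periods.
With at most 2 per period and 7 lectures, at least 4 periods are needed.
Graphics can't be placed before period 8, so the schedule must run through at least period 8.
8 works (last occupied period: period 8): for example Databases -> period 2; Graphics -> period 8; Algebra -> period 3; Econ -> period 6; Networks -> period 1; HCI -> period 4; Ethics -> period 5.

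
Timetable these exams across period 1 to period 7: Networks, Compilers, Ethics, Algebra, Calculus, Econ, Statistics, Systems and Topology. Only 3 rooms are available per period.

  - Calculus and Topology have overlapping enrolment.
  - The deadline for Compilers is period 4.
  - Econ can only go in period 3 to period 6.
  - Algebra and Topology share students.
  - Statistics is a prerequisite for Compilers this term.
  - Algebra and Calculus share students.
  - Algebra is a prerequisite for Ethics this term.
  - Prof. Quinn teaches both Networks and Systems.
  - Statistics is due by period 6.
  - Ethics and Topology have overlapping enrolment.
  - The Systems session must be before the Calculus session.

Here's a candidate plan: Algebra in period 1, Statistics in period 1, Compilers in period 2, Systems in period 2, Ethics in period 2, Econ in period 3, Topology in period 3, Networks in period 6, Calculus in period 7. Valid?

Yes, all constraints hold

Algebra is a prerequisite for Ethics this term — holds.
Ethics and Topology have overlapping enrolment — holds.
The Systems session must be before the Calculus session — holds.
Statistics is a prerequisite for Compilers this term — holds.
Prof. Quinn teaches both Networks and Systems — holds.
Only 3 rooms are available per period — holds.
Algebra and Topology share students — holds.
The deadline for Compilers is period 4 — holds.
Algebra and Calculus share students — holds.
Econ can only go in period 3 to period 6 — holds.
Statistics is due by period 6 — holds.
Calculus and Topology have overlapping enrolment — holds.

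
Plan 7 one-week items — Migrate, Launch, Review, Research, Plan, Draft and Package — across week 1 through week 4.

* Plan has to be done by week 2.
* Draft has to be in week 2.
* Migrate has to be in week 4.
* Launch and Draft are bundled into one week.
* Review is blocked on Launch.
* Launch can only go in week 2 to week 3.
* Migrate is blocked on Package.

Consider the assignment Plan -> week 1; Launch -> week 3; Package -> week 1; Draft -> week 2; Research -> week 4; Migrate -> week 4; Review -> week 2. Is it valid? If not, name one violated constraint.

No. Review is blocked on Launch is not satisfied.

Review is blocked on Launch — violated.
Launch can only go in week 2 to week 3 — holds.
Migrate is blocked on Package — holds.
Draft has to be in week 2 — holds.
Migrate has to be in week 4 — holds.
Launch and Draft are bundled into one week — violated.
Plan has to be done by week 2 — holds.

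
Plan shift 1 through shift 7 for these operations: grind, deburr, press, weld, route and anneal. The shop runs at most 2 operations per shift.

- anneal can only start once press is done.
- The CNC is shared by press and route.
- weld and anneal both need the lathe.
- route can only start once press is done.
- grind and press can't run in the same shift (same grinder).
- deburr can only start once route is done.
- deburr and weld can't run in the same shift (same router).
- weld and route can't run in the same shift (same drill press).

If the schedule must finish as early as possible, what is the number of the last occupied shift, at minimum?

shift 3

The precedence chain requires at least 3 distinct shifts.
With at most 2 per shift and 6 operations, at least 3 shifts are needed.
3 works (last occupied shift: shift 3): for example grind in shift 3; weld in shift 1; deburr in shift 3; press in shift 1; anneal in shift 2; route in shift 2.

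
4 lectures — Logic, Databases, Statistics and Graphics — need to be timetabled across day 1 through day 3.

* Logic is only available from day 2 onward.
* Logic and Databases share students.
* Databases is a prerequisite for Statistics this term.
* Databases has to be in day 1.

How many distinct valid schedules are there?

12

Splitting on Logic: it can be day 2 (6), day 3 (6). Listing each branch's schedules as (Databases, Statistics, Graphics) by day number:
Logic=day 2: (1,2,1) (1,2,2) (1,2,3) (1,3,1) (1,3,2) (1,3,3) — 6.
Logic=day 3: (1,2,1) (1,2,2) (1,2,3) (1,3,1) (1,3,2) (1,3,3) — 6.
Summing: 6 + 6 = 12.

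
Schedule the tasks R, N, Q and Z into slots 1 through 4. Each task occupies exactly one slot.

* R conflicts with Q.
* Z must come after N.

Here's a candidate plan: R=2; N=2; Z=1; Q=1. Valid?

No. Z must come after N is not satisfied.

R conflicts with Q — holds.
Z must come after N — violated.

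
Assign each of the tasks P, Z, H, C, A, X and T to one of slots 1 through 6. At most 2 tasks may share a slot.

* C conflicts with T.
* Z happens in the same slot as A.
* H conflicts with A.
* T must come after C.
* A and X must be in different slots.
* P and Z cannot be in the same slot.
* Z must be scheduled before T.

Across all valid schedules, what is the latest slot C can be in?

Downstream work caps C at 5.
C at 5 is achievable: H=2; C=5; A=1; X=3; P=2; Z=1; T=6.

5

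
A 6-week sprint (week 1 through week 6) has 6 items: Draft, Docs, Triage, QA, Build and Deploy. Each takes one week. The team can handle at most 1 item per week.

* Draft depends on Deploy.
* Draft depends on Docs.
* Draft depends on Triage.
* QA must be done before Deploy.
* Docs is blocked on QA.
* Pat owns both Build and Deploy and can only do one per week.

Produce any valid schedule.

Build in week 6, QA in week 1, Triage in week 4, Draft in week 5, Docs in week 2, Deploy in week 3

Checking: Triage(week 4) before Draft(week 5); Deploy(week 3) before Draft(week 5); Docs(week 2) before Draft(week 5); QA(week 1) before Deploy(week 3); QA(week 1) before Docs(week 2); Build(week 6) != Deploy(week 3); max 1 per week (cap 1).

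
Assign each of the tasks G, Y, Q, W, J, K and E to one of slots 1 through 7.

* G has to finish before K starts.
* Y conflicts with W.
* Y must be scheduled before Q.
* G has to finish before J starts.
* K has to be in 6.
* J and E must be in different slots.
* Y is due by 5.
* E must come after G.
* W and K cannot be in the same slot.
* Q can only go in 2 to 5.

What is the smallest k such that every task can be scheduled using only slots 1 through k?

6 slots

The precedence chain requires at least 2 distinct slots.
K can't be placed before 6, so the schedule must run through at least slot 6.
6 works (last occupied slot: 6): for example K in 6; Q in 2; J in 2; G in 1; W in 2; Y in 1; E in 3.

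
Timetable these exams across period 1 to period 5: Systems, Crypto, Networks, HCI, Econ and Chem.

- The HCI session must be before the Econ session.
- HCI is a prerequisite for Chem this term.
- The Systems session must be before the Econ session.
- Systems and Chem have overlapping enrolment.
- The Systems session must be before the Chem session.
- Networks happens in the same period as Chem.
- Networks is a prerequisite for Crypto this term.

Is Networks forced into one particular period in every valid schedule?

Networks can be period 2 (e.g. Crypto=period 3; Networks=period 2; Econ=period 2; Chem=period 2; Systems=period 1; HCI=period 1) or period 3 (e.g. Crypto=period 4, Econ=period 2, Chem=period 3, Networks=period 3, HCI=period 1, Systems=period 1).

No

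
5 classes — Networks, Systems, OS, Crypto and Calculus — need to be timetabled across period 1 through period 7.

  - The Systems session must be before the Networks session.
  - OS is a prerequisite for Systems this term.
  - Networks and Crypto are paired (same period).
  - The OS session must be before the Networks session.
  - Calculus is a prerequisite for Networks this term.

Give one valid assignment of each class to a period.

OS -> period 1, Networks -> period 3, Systems -> period 2, Calculus -> period 1, Crypto -> period 3

Checking: Systems(period 2) before Networks(period 3); Calculus(period 1) before Networks(period 3); OS(period 1) before Systems(period 2); OS(period 1) before Networks(period 3); Networks = Crypto = period 3.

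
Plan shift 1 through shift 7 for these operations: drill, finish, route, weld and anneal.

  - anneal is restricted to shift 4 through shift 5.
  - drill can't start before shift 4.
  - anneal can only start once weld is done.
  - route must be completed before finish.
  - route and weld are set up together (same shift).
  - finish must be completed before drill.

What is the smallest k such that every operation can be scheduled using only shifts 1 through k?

4

The precedence chain requires at least 3 distinct shifts.
drill can't be placed before shift 4, so the schedule must run through at least shift 4.
4 works (last occupied shift: shift 4): for example drill -> shift 4; anneal -> shift 4; weld -> shift 1; finish -> shift 2; route -> shift 1.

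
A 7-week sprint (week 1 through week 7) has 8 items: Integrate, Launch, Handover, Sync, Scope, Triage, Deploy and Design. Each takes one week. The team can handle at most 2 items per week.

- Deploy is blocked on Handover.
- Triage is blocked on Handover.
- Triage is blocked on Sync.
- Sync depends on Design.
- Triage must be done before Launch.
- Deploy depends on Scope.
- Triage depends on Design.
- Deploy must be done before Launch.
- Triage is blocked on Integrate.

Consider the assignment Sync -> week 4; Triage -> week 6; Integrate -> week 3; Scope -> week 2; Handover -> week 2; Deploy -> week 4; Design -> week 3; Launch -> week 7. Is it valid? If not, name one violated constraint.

Triage is blocked on Handover — holds.
The team can handle at most 2 items per week — holds.
Deploy is blocked on Handover — holds.
Sync depends on Design — holds.
Deploy must be done before Launch — holds.
Triage is blocked on Sync — holds.
Triage depends on Design — holds.
Deploy depends on Scope — holds.
Triage must be done before Launch — holds.
Triage is blocked on Integrate — holds.

Valid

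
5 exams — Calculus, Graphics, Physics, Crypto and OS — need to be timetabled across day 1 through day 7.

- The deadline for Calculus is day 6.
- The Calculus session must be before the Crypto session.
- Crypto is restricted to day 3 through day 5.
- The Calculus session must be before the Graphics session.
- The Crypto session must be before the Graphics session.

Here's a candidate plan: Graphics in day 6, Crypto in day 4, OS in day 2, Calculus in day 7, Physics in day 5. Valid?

The Calculus session must be before the Crypto session — violated.
Crypto is restricted to day 3 through day 5 — holds.
The deadline for Calculus is day 6 — violated.
The Crypto session must be before the Graphics session — holds.
The Calculus session must be before the Graphics session — violated.

No — it violates: The deadline for Calculus is day 6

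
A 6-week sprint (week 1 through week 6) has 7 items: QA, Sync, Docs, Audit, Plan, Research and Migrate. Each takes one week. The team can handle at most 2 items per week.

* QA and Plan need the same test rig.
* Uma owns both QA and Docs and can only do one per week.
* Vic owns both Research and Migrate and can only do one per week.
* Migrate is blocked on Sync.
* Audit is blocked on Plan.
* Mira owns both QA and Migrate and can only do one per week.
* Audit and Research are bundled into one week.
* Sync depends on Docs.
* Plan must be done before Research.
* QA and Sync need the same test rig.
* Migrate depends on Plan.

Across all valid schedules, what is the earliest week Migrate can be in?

week 3

Precedence pushes Migrate to at least week 3.
Migrate at week 3 is achievable: Sync -> week 2; Plan -> week 1; Research -> week 4; Audit -> week 4; Migrate -> week 3; Docs -> week 1; QA -> week 5.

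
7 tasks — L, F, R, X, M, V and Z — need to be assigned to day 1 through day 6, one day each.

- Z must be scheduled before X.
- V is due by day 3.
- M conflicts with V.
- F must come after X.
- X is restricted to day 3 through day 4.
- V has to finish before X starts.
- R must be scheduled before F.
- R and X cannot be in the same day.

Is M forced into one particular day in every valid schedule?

No

M can be day 1 (e.g. R=day 1, V=day 2, X=day 3, L=day 1, F=day 4, M=day 1, Z=day 1) or day 2 (e.g. M=day 2, X=day 3, R=day 1, V=day 1, Z=day 1, L=day 1, F=day 4).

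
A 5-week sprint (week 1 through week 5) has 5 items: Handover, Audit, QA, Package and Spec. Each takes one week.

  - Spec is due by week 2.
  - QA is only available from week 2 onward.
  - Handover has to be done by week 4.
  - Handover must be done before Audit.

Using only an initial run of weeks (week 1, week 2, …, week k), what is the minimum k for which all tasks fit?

The precedence chain requires at least 2 distinct weeks.
2 works (last occupied week: week 2): for example QA in week 2; Audit in week 2; Spec in week 1; Handover in week 1; Package in week 1.

2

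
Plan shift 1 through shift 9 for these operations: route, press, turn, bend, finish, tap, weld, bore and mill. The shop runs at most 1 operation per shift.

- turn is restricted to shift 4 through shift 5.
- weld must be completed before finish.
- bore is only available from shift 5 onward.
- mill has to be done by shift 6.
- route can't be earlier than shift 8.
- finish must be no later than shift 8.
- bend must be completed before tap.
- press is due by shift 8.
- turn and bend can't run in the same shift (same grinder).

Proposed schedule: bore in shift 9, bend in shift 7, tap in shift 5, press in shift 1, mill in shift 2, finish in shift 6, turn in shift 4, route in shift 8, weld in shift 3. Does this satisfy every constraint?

turn and bend can't run in the same shift (same grinder) — holds.
route can't be earlier than shift 8 — holds.
bore is only available from shift 5 onward — holds.
bend must be completed before tap — violated.
weld must be completed before finish — holds.
finish must be no later than shift 8 — holds.
The shop runs at most 1 operation per shift — holds.
press is due by shift 8 — holds.
turn is restricted to shift 4 through shift 5 — holds.
mill has to be done by shift 6 — holds.

No — it violates: bend must be completed before tap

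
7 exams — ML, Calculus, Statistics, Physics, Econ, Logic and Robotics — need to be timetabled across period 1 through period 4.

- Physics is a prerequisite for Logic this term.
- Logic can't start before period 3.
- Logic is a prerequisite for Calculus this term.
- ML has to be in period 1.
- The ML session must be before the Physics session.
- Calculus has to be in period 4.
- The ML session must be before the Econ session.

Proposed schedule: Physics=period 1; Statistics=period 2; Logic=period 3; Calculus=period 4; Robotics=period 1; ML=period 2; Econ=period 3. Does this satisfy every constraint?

Logic can't start before period 3 — holds.
Logic is a prerequisite for Calculus this term — holds.
ML has to be in period 1 — violated.
The ML session must be before the Physics session — violated.
Physics is a prerequisite for Logic this term — holds.
The ML session must be before the Econ session — holds.
Calculus has to be in period 4 — holds.

No. The ML session must be before the Physics session is not satisfied.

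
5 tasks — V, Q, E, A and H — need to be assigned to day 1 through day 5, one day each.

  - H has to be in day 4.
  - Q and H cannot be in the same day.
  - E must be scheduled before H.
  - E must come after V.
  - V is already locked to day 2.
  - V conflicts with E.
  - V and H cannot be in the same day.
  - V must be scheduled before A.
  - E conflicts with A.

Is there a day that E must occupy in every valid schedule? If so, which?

day 3

V is fixed at day 2 and must come before E, so E is at least day 3.
H is fixed at day 4 and must come after E, so E is at most day 3.
So E must be day 3.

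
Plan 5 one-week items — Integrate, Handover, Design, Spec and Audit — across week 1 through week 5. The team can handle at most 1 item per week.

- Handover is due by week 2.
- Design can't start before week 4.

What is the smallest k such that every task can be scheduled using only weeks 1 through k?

5 weeks

With at most 1 per week and 5 tasks, at least 5 weeks are needed.
Design can't be placed before week 4, so the schedule must run through at least week 4.
5 works (last occupied week: week 5): for example Integrate in week 2; Spec in week 3; Design in week 4; Handover in week 1; Audit in week 5.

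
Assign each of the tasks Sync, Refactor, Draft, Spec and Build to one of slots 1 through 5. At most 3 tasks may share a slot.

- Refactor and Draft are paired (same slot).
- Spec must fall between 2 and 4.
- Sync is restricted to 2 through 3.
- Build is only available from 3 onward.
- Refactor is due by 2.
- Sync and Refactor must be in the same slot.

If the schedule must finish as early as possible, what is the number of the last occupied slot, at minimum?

With at most 3 per slot and 5 tasks, at least 2 slots are needed.
Build can't be placed before 3, so the schedule must run through at least slot 3.
3 works (last occupied slot: 3): for example Spec in 3, Build in 3, Draft in 2, Sync in 2, Refactor in 2.

slot 3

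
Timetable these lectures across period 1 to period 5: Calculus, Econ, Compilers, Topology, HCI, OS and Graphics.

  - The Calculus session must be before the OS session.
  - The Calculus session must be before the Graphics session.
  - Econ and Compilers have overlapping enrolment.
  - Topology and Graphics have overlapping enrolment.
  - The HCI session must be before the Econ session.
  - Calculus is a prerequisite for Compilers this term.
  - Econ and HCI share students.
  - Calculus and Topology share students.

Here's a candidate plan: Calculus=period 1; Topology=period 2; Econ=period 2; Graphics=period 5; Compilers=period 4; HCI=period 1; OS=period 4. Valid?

Yes

Calculus is a prerequisite for Compilers this term — holds.
Topology and Graphics have overlapping enrolment — holds.
The HCI session must be before the Econ session — holds.
The Calculus session must be before the Graphics session — holds.
Econ and HCI share students — holds.
Econ and Compilers have overlapping enrolment — holds.
Calculus and Topology share students — holds.
The Calculus session must be before the OS session — holds.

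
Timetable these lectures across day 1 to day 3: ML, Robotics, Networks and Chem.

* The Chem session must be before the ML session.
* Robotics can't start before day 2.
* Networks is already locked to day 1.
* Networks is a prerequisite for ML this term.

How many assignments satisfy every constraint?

Splitting on ML: it can be day 2 (2), day 3 (4). Listing each branch's schedules as (Robotics, Networks, Chem) by day number:
ML=day 2: (2,1,1) (3,1,1) — 2.
ML=day 3: (2,1,1) (2,1,2) (3,1,1) (3,1,2) — 4.
Summing: 2 + 4 = 6.

6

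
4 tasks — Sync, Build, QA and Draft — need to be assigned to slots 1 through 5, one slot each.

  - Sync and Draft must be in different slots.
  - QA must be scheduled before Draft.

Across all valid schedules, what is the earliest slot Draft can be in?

2

Precedence pushes Draft to at least 2.
Draft at 2 is achievable: Build in 1; QA in 1; Sync in 1; Draft in 2.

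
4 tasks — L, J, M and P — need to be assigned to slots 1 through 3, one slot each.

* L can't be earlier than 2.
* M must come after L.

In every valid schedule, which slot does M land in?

3

Precedence pushes M to at least 3.
So M is pinned to 3.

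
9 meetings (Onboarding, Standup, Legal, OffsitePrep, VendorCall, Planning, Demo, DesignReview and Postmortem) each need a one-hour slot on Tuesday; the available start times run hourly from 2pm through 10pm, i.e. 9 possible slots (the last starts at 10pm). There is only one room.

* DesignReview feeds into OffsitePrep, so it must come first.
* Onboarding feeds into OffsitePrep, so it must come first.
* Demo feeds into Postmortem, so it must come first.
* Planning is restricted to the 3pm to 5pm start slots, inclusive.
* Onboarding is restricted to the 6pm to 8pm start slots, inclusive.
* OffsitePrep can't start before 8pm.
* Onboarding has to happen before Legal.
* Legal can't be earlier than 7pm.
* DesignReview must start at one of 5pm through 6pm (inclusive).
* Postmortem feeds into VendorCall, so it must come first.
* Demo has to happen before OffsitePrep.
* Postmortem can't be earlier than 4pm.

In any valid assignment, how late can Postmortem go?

Postmortem is available from 4pm; downstream work caps Postmortem at 9pm.
Postmortem at 9pm is achievable: Legal -> 7pm, Onboarding -> 6pm, OffsitePrep -> 8pm, Demo -> 2pm, DesignReview -> 5pm, Planning -> 3pm, VendorCall -> 10pm, Standup -> 4pm, Postmortem -> 9pm.

9pm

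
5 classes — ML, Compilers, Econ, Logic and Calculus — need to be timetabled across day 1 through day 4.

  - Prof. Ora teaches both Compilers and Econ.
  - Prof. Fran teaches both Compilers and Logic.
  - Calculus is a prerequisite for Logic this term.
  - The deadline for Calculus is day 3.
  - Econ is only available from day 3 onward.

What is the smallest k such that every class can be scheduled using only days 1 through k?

The precedence chain requires at least 2 distinct days.
Econ can't be placed before day 3, so the schedule must run through at least day 3.
3 works (last occupied day: day 3): for example Econ in day 3; Logic in day 2; ML in day 1; Calculus in day 1; Compilers in day 1.

3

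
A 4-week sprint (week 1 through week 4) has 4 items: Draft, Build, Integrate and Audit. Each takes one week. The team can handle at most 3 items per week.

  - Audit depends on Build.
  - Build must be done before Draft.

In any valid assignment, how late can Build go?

Downstream work caps Build at week 3.
Build at week 3 is achievable: Build -> week 3; Audit -> week 4; Draft -> week 4; Integrate -> week 1.

week 3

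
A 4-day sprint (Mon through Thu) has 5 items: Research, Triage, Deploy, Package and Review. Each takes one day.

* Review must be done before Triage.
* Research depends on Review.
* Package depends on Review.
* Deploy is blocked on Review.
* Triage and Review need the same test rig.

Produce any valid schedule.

Deploy=Tue, Package=Tue, Triage=Tue, Research=Tue, Review=Mon

Checking: Review(Mon) before Package(Tue); Review(Mon) before Deploy(Tue); Review(Mon) before Research(Tue); Review(Mon) before Triage(Tue); Triage(Tue) != Review(Mon).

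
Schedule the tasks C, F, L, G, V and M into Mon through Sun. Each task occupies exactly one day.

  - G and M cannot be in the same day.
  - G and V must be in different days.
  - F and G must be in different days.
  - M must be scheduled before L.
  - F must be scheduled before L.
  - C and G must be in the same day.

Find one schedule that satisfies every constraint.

C in Tue; L in Tue; G in Tue; F in Mon; V in Mon; M in Mon

Checking: M(Mon) before L(Tue); F(Mon) before L(Tue); F(Mon) != G(Tue); G(Tue) != M(Mon); G(Tue) != V(Mon); C = G = Tue.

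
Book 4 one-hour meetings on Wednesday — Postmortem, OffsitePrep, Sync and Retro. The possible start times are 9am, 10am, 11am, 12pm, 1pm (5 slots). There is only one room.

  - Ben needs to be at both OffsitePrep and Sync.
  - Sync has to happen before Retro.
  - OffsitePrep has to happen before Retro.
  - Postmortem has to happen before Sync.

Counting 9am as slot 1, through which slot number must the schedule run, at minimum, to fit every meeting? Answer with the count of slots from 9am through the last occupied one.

The precedence chain requires at least 3 distinct slots.
With at most 1 per slot and 4 meetings, at least 4 slots are needed.
4 works (last occupied slot: 12pm): for example Sync=10am; Retro=12pm; Postmortem=9am; OffsitePrep=11am.

4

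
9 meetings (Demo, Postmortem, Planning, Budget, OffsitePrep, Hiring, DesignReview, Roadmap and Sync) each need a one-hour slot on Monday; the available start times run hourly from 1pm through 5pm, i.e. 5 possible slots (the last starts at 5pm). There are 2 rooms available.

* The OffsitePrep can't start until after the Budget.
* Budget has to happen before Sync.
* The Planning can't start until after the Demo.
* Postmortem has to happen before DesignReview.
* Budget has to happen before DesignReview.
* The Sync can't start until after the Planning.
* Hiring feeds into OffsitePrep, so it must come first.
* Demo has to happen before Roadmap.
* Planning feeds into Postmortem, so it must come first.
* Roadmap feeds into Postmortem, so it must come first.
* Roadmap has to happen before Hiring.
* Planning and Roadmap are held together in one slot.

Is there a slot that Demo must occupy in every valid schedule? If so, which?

1pm

Downstream work caps Demo at 2pm.
So Demo is pinned to 1pm.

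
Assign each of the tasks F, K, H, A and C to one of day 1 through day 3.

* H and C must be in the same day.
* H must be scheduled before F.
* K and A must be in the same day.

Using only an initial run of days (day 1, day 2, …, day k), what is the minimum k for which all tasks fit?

The precedence chain requires at least 2 distinct days.
2 works (last occupied day: day 2): for example H in day 1; C in day 1; A in day 1; K in day 1; F in day 2.

2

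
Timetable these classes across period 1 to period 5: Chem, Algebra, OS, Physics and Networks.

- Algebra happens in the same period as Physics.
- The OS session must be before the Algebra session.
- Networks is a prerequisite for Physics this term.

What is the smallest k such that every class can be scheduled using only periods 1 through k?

The precedence chain requires at least 2 distinct periods.
2 works (last occupied period: period 2): for example Algebra=period 2; OS=period 1; Networks=period 1; Chem=period 1; Physics=period 2.

2 periods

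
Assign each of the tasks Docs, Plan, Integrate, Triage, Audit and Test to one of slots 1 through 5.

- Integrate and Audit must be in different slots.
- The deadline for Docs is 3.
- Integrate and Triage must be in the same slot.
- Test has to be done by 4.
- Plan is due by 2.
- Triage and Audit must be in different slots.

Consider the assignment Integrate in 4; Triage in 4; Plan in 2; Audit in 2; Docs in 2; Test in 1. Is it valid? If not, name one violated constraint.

Integrate and Audit must be in different slots — holds.
Plan is due by 2 — holds.
The deadline for Docs is 3 — holds.
Integrate and Triage must be in the same slot — holds.
Test has to be done by 4 — holds.
Triage and Audit must be in different slots — holds.

Yes, all constraints hold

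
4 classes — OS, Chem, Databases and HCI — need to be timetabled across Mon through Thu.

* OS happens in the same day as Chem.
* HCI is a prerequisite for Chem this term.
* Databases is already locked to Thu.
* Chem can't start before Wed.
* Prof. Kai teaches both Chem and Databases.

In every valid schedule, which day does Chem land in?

Chem's window is Wed–Thu.
Databases is fixed at Thu, and Chem can't share a day with Databases.
So Chem must be Wed.

Wed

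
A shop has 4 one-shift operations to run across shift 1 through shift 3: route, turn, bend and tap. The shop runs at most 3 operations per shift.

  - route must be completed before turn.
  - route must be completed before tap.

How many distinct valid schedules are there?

Splitting on route: it can be shift 1 (12), shift 2 (3). Listing each branch's schedules as (turn, bend, tap) by shift number:
route=shift 1: (2,1,2) (2,1,3) (2,2,2) (2,2,3) (2,3,2) (2,3,3) (3,1,2) (3,1,3) (3,2,2) (3,2,3) (3,3,2) (3,3,3) — 12.
route=shift 2: (3,1,3) (3,2,3) (3,3,3) — 3.
Summing: 12 + 3 = 15.

15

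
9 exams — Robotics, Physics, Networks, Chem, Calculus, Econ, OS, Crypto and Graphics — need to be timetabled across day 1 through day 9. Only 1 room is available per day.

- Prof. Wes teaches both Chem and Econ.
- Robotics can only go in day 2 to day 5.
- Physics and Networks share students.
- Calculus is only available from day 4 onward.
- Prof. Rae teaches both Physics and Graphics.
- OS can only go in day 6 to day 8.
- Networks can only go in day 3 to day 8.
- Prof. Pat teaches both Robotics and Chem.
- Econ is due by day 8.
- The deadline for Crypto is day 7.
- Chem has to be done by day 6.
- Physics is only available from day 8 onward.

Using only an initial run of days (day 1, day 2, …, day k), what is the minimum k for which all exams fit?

With at most 1 per day and 9 exams, at least 9 days are needed.
Physics can't be placed before day 8, so the schedule must run through at least day 8.
9 works (last occupied day: day 9): for example Calculus=day 4, Robotics=day 2, Econ=day 7, OS=day 6, Graphics=day 9, Chem=day 1, Physics=day 8, Crypto=day 5, Networks=day 3.

9 days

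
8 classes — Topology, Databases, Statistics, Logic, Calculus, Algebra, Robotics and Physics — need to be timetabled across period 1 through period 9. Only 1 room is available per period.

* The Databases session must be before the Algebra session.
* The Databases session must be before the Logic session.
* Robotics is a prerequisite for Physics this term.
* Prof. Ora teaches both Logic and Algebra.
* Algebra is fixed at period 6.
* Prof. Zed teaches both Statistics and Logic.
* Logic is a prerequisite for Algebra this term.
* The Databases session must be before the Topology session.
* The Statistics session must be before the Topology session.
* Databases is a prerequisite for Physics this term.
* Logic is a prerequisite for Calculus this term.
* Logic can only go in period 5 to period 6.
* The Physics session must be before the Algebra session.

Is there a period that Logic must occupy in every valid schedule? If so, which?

period 5

Logic's window is period 5–period 6.
Algebra is fixed at period 6, and Logic can't share a period with Algebra.
So Logic must be period 5.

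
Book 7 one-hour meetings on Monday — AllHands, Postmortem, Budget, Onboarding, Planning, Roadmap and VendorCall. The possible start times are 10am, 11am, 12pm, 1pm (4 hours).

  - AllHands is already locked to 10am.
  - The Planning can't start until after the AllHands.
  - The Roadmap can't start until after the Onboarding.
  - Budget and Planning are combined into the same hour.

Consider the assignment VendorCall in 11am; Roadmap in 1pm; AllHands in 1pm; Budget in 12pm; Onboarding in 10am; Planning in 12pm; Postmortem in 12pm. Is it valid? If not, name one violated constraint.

AllHands is already locked to 10am — violated.
The Roadmap can't start until after the Onboarding — holds.
Budget and Planning are combined into the same hour — holds.
The Planning can't start until after the AllHands — violated.

Invalid. AllHands is already locked to 10am.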